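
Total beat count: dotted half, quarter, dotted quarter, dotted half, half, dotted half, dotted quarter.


Beat values:
  dotted half = 3 beats
  quarter = 1 beat
  dotted quarter = 1.5 beats
  dotted half = 3 beats
  half = 2 beats
  dotted half = 3 beats
  dotted quarter = 1.5 beats
Sum = 3 + 1 + 1.5 + 3 + 2 + 3 + 1.5
= 15 beats


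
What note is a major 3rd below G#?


A 3rd spans 3 letter names, so from G we land on E
A major 3rd = 4 semitones below G#
Spell E at that pitch: E
= E


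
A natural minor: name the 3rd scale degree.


Reasoning:
Natural minor scale pattern: W-H-W-W-H-W-W (2-1-2-2-1-2-2 semitones)
Starting from A:
  A + 2 semitones → B
  B + 1 semitone → C
  C + 2 semitones → D
  D + 2 semitones → E
  E + 1 semitone → F
  F + 2 semitones → G
  G + 2 semitones → A
Scale: A B C D E F G
Degree 3 = C


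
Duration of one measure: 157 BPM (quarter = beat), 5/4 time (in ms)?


Quarter-note beat duration = 60000 / 157 ms
Beats per measure (5/4) = 5
One measure = 5 × 60000 / 157 = 300000 / 157 ms
= 1910.8 ms


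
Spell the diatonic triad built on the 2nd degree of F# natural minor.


Step by step:
F# natural minor scale: F# G# A B C# D E
Diatonic triad on degree 2 stacks scale notes 2, 4, 6: G# B D
G#→B = 3 semitones; G#→D = 6 semitones → diminished triad
= G# B D (diminished)


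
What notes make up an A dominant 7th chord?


Step by step:
Dominant 7th chord = root + major 3rd + perfect 5th + minor 7th
Seventh chords stack in thirds, so the letter names are A-C-E-G
Root: A
Major 3rd above A: C#
Perfect 5th above A: E
Minor 7th above A: G
Chord = A C# E G


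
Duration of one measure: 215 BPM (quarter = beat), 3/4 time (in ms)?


Solution.
Quarter-note beat duration = 60000 / 215 ms
Beats per measure (3/4) = 3
One measure = 3 × 60000 / 215 = 180000 / 215 ms
= 837.2 ms


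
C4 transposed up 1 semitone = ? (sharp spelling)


C4: chromatic position 0 in octave 4 → absolute = 4×12 + 0 = 48
Transpose up 1: 48 + 1 = 49
49 = 4×12 + 1 → C# in octave 4
Result = C#4


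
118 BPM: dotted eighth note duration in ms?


One quarter-note beat = 60000 / BPM = 60000 / 118 ms
Dotted eighth note = 3/4 × quarter note
Duration = 3/4 × 60000 / 118 = 45000 / 118
= 381.4 ms


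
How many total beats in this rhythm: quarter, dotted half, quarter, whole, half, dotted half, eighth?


Step by step:
Beat values:
  quarter = 1 beat
  dotted half = 3 beats
  quarter = 1 beat
  whole = 4 beats
  half = 2 beats
  dotted half = 3 beats
  eighth = 0.5 beats
Sum = 1 + 3 + 1 + 4 + 2 + 3 + 0.5
= 14.5 beats


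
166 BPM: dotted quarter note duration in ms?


One quarter-note beat = 60000 / BPM = 60000 / 166 ms
Dotted quarter note = 3/2 × quarter note
Duration = 3/2 × 60000 / 166 = 90000 / 166
= 542.2 ms


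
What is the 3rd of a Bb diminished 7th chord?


Working:
Diminished 7th chord = root + minor 3rd + diminished 5th + diminished 7th
Seventh chords stack in thirds, so the letter names are B-D-F-A
Root: Bb
Minor 3rd above Bb: Db
Diminished 5th above Bb: Fb
Diminished 7th above Bb: Abb
The 3rd = Db


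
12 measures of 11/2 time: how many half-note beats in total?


Time signature 11/2: the bottom number 2 means the half note gets one count
The top number 11 means 11 half-note beats per measure
Total = 11 × 12 measures
= 132 half-note beats


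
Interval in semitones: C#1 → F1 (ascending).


Reasoning:
Absolute semitone position = octave×12 + chromatic position
C#1: 1×12 + 1 = 13
F1: 1×12 + 5 = 17
Difference = 17 - 13 = 4
= 4 semitones


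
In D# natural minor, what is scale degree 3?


Let's work it out.
Natural minor scale pattern: W-H-W-W-H-W-W (2-1-2-2-1-2-2 semitones)
Starting from D#:
  D# + 2 semitones → E#
  E# + 1 semitone → F#
  F# + 2 semitones → G#
  G# + 2 semitones → A#
  A# + 1 semitone → B
  B + 2 semitones → C#
  C# + 2 semitones → D#
Scale: D# E# F# G# A# B C#
Degree 3 = F#


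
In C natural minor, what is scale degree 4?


Step by step:
Natural minor scale pattern: W-H-W-W-H-W-W (2-1-2-2-1-2-2 semitones)
Starting from C:
  C + 2 semitones → D
  D + 1 semitone → Eb
  Eb + 2 semitones → F
  F + 2 semitones → G
  G + 1 semitone → Ab
  Ab + 2 semitones → Bb
  Bb + 2 semitones → C
Scale: C D Eb F G Ab Bb
Degree 4 = F


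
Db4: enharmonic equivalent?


Step by step:
Enharmonic notes sound the same pitch but are spelled with different letter names
Db and C# name the same pitch class
= C#4


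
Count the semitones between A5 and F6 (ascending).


Let's work it out.
Absolute semitone position = octave×12 + chromatic position
A5: 5×12 + 9 = 69
F6: 6×12 + 5 = 77
Difference = 77 - 69 = 8
= 8 semitones


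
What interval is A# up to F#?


Step by step:
Letter names: A → F spans 6 letter names → a 6th
Semitones: A# → F# = 8 half-steps
A 6th of 8 semitones is a minor 6th
= minor 6th


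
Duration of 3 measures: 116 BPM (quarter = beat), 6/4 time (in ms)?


Quarter-note beat duration = 60000 / 116 ms
Beats per measure (6/4) = 6
One measure = 6 × 60000 / 116 = 360000 / 116 ms
3 measures = 3 × 360000 / 116 = 1080000 / 116
= 9310.3 ms


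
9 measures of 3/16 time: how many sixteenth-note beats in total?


Reasoning:
Time signature 3/16: the bottom number 16 means the sixteenth note gets one count
The top number 3 means 3 sixteenth-note beats per measure
Total = 3 × 9 measures
= 27 sixteenth-note beats


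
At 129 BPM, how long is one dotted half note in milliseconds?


One quarter-note beat = 60000 / BPM = 60000 / 129 ms
Dotted half note = 3 × quarter note
Duration = 3 × 60000 / 129 = 180000 / 129
= 1395.3 ms


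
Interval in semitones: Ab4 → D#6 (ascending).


Reasoning:
Absolute semitone position = octave×12 + chromatic position
Ab4: 4×12 + 8 = 56
D#6: 6×12 + 3 = 75
Difference = 75 - 56 = 19
= 19 semitones


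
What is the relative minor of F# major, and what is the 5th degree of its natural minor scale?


Let's work it out.
The relative minor shares the major's key signature and starts on its 6th degree
6th degree = a major 6th above the tonic; a major 6th above F# is D#
→ relative minor of F# major is D# minor
D# natural minor scale: D# E# F# G# A# B C#
= D# minor; 5th degree = A#


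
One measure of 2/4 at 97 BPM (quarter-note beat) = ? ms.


Working:
Quarter-note beat duration = 60000 / 97 ms
Beats per measure (2/4) = 2
One measure = 2 × 60000 / 97 = 120000 / 97 ms
= 1237.1 ms


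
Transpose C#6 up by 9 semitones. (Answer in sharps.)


Step by step:
C#6: chromatic position 1 in octave 6 → absolute = 6×12 + 1 = 73
Transpose up 9: 73 + 9 = 82
82 = 6×12 + 10 → A# in octave 6
Result = A#6


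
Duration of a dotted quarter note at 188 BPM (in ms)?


One quarter-note beat = 60000 / BPM = 60000 / 188 ms
Dotted quarter note = 3/2 × quarter note
Duration = 3/2 × 60000 / 188 = 90000 / 188
= 478.7 ms


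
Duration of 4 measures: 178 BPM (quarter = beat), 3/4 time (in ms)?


Step by step:
Quarter-note beat duration = 60000 / 178 ms
Beats per measure (3/4) = 3
One measure = 3 × 60000 / 178 = 180000 / 178 ms
4 measures = 4 × 180000 / 178 = 720000 / 178
= 4044.9 ms


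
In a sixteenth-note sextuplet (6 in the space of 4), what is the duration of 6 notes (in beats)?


Let's work it out.
Sextuplet: 6 notes occupy the space of 4 sixteenth notes
Space = 4 × 1/4 = 1 beat
Each sextuplet note = 1 / 6 = 1/6 beats
6 notes = 6 × 1/6 = 1
= 1 beat


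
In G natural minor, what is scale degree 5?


Natural minor scale pattern: W-H-W-W-H-W-W (2-1-2-2-1-2-2 semitones)
Starting from G:
  G + 2 semitones → A
  A + 1 semitone → Bb
  Bb + 2 semitones → C
  C + 2 semitones → D
  D + 1 semitone → Eb
  Eb + 2 semitones → F
  F + 2 semitones → G
Scale: G A Bb C D Eb F
Degree 5 = D


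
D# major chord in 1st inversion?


Let's work it out.
Root position: D# F## A#
1st inversion: move root up an octave
Bass note: F##
Notes (bottom to top) = F## A# D#


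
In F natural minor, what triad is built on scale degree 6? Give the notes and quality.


Let's work it out.
F natural minor scale: F G Ab Bb C Db Eb
Diatonic triad on degree 6 stacks scale notes 6, 1, 3: Db F Ab
Db→F = 4 semitones; Db→Ab = 7 semitones → major triad
= Db F Ab (major)


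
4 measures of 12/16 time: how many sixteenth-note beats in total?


Step by step:
Time signature 12/16: the bottom number 16 means the sixteenth note gets one count
The top number 12 means 12 sixteenth-note beats per measure
Total = 12 × 4 measures
= 48 sixteenth-note beats


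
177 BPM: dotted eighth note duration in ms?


Solution.
One quarter-note beat = 60000 / BPM = 60000 / 177 ms
Dotted eighth note = 3/4 × quarter note
Duration = 3/4 × 60000 / 177 = 45000 / 177
= 254.2 ms


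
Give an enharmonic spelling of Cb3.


Let's work it out.
Enharmonic notes sound the same pitch but are spelled with different letter names
Cb and B name the same pitch class
Octave numbers change at C, so Cb3 = B2
= B2


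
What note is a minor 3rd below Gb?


Let's work it out.
A 3rd spans 3 letter names, so from G we land on E
A minor 3rd = 3 semitones below Gb
Spell E at that pitch: Eb
= Eb


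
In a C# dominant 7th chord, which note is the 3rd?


Reasoning:
Dominant 7th chord = root + major 3rd + perfect 5th + minor 7th
Seventh chords stack in thirds, so the letter names are C-E-G-B
Root: C#
Major 3rd above C#: E#
Perfect 5th above C#: G#
Minor 7th above C#: B
The 3rd = E#


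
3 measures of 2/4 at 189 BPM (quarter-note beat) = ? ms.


Let's work it out.
Quarter-note beat duration = 60000 / 189 ms
Beats per measure (2/4) = 2
One measure = 2 × 60000 / 189 = 120000 / 189 ms
3 measures = 3 × 120000 / 189 = 360000 / 189
= 1904.8 ms


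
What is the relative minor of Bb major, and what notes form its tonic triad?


The relative minor shares the major's key signature and starts on its 6th degree
6th degree = a major 6th above the tonic; a major 6th above Bb is G
→ relative minor of Bb major is G minor
Tonic triad of G minor = root + minor 3rd + perfect 5th = G Bb D
= G minor; triad = G Bb D


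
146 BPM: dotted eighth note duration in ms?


One quarter-note beat = 60000 / BPM = 60000 / 146 ms
Dotted eighth note = 3/4 × quarter note
Duration = 3/4 × 60000 / 146 = 45000 / 146
= 308.2 ms


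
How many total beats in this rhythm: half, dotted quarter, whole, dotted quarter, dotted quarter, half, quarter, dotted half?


Beat values:
  half = 2 beats
  dotted quarter = 1.5 beats
  whole = 4 beats
  dotted quarter = 1.5 beats
  dotted quarter = 1.5 beats
  half = 2 beats
  quarter = 1 beat
  dotted half = 3 beats
Sum = 2 + 1.5 + 4 + 1.5 + 1.5 + 2 + 1 + 3
= 16.5 beats


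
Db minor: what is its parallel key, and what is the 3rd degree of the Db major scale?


Working:
Parallel keys share the same tonic but differ in mode
Db minor → parallel is Db major
Db major scale: Db Eb F Gb Ab Bb C
= Db major; 3rd degree = F


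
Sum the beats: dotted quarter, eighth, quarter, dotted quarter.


Working:
Beat values:
  dotted quarter = 1.5 beats
  eighth = 0.5 beats
  quarter = 1 beat
  dotted quarter = 1.5 beats
Sum = 1.5 + 0.5 + 1 + 1.5
= 4.5 beats


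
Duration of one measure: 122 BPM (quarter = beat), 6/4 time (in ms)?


Quarter-note beat duration = 60000 / 122 ms
Beats per measure (6/4) = 6
One measure = 6 × 60000 / 122 = 360000 / 122 ms
= 2950.8 ms


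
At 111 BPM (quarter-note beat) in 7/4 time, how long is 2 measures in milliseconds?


Quarter-note beat duration = 60000 / 111 ms
Beats per measure (7/4) = 7
One measure = 7 × 60000 / 111 = 420000 / 111 ms
2 measures = 2 × 420000 / 111 = 840000 / 111
= 7567.6 ms


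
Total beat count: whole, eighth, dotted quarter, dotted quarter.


Reasoning:
Beat values:
  whole = 4 beats
  eighth = 0.5 beats
  dotted quarter = 1.5 beats
  dotted quarter = 1.5 beats
Sum = 4 + 0.5 + 1.5 + 1.5
= 7.5 beats


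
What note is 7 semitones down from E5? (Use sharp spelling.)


Solution.
E5: chromatic position 4 in octave 5 → absolute = 5×12 + 4 = 64
Transpose down 7: 64 - 7 = 57
57 = 4×12 + 9 → A in octave 4
Result = A4


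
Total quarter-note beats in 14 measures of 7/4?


Working:
Time signature 7/4: the bottom number 4 means the quarter note gets one count
The top number 7 means 7 quarter-note beats per measure
Total = 7 × 14 measures
= 98 quarter-note beats


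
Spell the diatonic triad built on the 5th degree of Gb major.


Gb major scale: Gb Ab Bb Cb Db Eb F
Diatonic triad on degree 5 stacks scale notes 5, 7, 2: Db F Ab
Db→F = 4 semitones; Db→Ab = 7 semitones → major triad
= Db F Ab (major)


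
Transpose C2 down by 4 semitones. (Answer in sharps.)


Solution.
C2: chromatic position 0 in octave 2 → absolute = 2×12 + 0 = 24
Transpose down 4: 24 - 4 = 20
20 = 1×12 + 8 → G# in octave 1
Result = G#1


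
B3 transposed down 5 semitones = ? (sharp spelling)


B3: chromatic position 11 in octave 3 → absolute = 3×12 + 11 = 47
Transpose down 5: 47 - 5 = 42
42 = 3×12 + 6 → F# in octave 3
Result = F#3


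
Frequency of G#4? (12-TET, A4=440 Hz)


Reasoning:
f = 440 × 2^(n/12) where n = semitones from A4
G#4: -1 semitones from A4
f = 440 × 2^(-1/12)
f = 415.30 Hz


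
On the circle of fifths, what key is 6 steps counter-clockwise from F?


Each counter-clockwise step moves down a perfect 5th (= up a perfect 4th)
From F: F → Bb → Eb → Ab → Db → F#/Gb → B
= B


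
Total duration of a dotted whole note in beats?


Base whole note = 4 beats
Dot 1 adds half the previous value: +2
One dotted whole = 4 + 2 = 6
= 6 beats


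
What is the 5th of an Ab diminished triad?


Working:
Diminished triad = root + minor 3rd (3 semitones) + diminished 5th (6 semitones)
A triad on Ab stacks thirds, so the chord tones use letter names A-C-E
Root: Ab
Minor 3rd above Ab: Cb
Diminished 5th above Ab: Ebb
The 5th = Ebb


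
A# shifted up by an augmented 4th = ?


Solution.
augmented 4th: 4 letter names, 6 semitones
Letter: A + 3 → D
Pitch: A# + 6 semitones, spelled as a D → D##
= D##


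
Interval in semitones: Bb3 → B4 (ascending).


Solution.
Absolute semitone position = octave×12 + chromatic position
Bb3: 3×12 + 10 = 46
B4: 4×12 + 11 = 59
Difference = 59 - 46 = 13
= 13 semitones


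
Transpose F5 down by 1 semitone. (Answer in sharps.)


F5: chromatic position 5 in octave 5 → absolute = 5×12 + 5 = 65
Transpose down 1: 65 - 1 = 64
64 = 5×12 + 4 → E in octave 5
Result = E5


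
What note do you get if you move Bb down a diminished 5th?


diminished 5th: 5 letter names, 6 semitones
Letter: B - 4 → E
Pitch: Bb - 6 semitones, spelled as an E → E
= E


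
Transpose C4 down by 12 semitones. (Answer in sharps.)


C4: chromatic position 0 in octave 4 → absolute = 4×12 + 0 = 48
Transpose down 12: 48 - 12 = 36
36 = 3×12 + 0 → C in octave 3
Result = C3


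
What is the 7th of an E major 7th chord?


Solution.
Major 7th chord = root + major 3rd + perfect 5th + major 7th
Seventh chords stack in thirds, so the letter names are E-G-B-D
Root: E
Major 3rd above E: G#
Perfect 5th above E: B
Major 7th above E: D#
The 7th = D#


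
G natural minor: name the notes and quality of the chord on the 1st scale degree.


Step by step:
G natural minor scale: G A Bb C D Eb F
Diatonic triad on degree 1 stacks scale notes 1, 3, 5: G Bb D
G→Bb = 3 semitones; G→D = 7 semitones → minor triad
= G Bb D (minor)


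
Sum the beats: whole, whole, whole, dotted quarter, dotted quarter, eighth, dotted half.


Working:
Beat values:
  whole = 4 beats
  whole = 4 beats
  whole = 4 beats
  dotted quarter = 1.5 beats
  dotted quarter = 1.5 beats
  eighth = 0.5 beats
  dotted half = 3 beats
Sum = 4 + 4 + 4 + 1.5 + 1.5 + 0.5 + 3
= 18.5 beats


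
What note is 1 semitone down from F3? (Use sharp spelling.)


F3: chromatic position 5 in octave 3 → absolute = 3×12 + 5 = 41
Transpose down 1: 41 - 1 = 40
40 = 3×12 + 4 → E in octave 3
Result = E3


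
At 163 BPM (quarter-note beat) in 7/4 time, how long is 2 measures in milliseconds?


Let's work it out.
Quarter-note beat duration = 60000 / 163 ms
Beats per measure (7/4) = 7
One measure = 7 × 60000 / 163 = 420000 / 163 ms
2 measures = 2 × 420000 / 163 = 840000 / 163
= 5153.4 ms


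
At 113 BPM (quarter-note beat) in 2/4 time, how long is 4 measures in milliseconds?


Step by step:
Quarter-note beat duration = 60000 / 113 ms
Beats per measure (2/4) = 2
One measure = 2 × 60000 / 113 = 120000 / 113 ms
4 measures = 4 × 120000 / 113 = 480000 / 113
= 4247.8 ms


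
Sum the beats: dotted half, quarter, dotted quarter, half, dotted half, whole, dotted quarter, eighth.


Working:
Beat values:
  dotted half = 3 beats
  quarter = 1 beat
  dotted quarter = 1.5 beats
  half = 2 beats
  dotted half = 3 beats
  whole = 4 beats
  dotted quarter = 1.5 beats
  eighth = 0.5 beats
Sum = 3 + 1 + 1.5 + 2 + 3 + 4 + 1.5 + 0.5
= 16.5 beats


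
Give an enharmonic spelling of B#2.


Working:
Enharmonic notes sound the same pitch but are spelled with different letter names
B# and C name the same pitch class
Octave numbers change at C, so B#2 = C3
= C3


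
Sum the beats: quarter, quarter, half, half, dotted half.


Solution.
Beat values:
  quarter = 1 beat
  quarter = 1 beat
  half = 2 beats
  half = 2 beats
  dotted half = 3 beats
Sum = 1 + 1 + 2 + 2 + 3
= 9 beats


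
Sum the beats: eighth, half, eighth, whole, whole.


Step by step:
Beat values:
  eighth = 0.5 beats
  half = 2 beats
  eighth = 0.5 beats
  whole = 4 beats
  whole = 4 beats
Sum = 0.5 + 2 + 0.5 + 4 + 4
= 11 beats


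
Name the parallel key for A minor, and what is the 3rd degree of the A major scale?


Step by step:
Parallel keys share the same tonic but differ in mode
A minor → parallel is A major
A major scale: A B C# D E F# G#
= A major; 3rd degree = C#


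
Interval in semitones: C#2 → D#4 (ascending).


Reasoning:
Absolute semitone position = octave×12 + chromatic position
C#2: 2×12 + 1 = 25
D#4: 4×12 + 3 = 51
Difference = 51 - 25 = 26
= 26 semitones


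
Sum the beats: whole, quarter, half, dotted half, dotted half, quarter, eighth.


Let's work it out.
Beat values:
  whole = 4 beats
  quarter = 1 beat
  half = 2 beats
  dotted half = 3 beats
  dotted half = 3 beats
  quarter = 1 beat
  eighth = 0.5 beats
Sum = 4 + 1 + 2 + 3 + 3 + 1 + 0.5
= 14.5 beats


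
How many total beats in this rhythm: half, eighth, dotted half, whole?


Working:
Beat values:
  half = 2 beats
  eighth = 0.5 beats
  dotted half = 3 beats
  whole = 4 beats
Sum = 2 + 0.5 + 3 + 4
= 9.5 beats


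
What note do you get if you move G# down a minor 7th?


minor 7th: 7 letter names, 10 semitones
Letter: G - 6 → A
Pitch: G# - 10 semitones, spelled as an A → A#
= A#


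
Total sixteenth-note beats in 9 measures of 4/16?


Working:
Time signature 4/16: the bottom number 16 means the sixteenth note gets one count
The top number 4 means 4 sixteenth-note beats per measure
Total = 4 × 9 measures
= 36 sixteenth-note beats


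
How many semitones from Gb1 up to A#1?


Solution.
Absolute semitone position = octave×12 + chromatic position
Gb1: 1×12 + 6 = 18
A#1: 1×12 + 10 = 22
Difference = 22 - 18 = 4
= 4 semitones


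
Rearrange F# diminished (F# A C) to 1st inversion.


Step by step:
Root position: F# A C
1st inversion: move root up an octave
Bass note: A
Notes (bottom to top) = A C F#


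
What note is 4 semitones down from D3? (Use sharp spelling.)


Reasoning:
D3: chromatic position 2 in octave 3 → absolute = 3×12 + 2 = 38
Transpose down 4: 38 - 4 = 34
34 = 2×12 + 10 → A# in octave 2
Result = A#2


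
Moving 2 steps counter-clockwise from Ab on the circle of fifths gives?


Solution.
Each counter-clockwise step moves down a perfect 5th (= up a perfect 4th)
From Ab: Ab → Db → F#/Gb
= F#/Gb


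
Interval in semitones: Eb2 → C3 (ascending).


Let's work it out.
Absolute semitone position = octave×12 + chromatic position
Eb2: 2×12 + 3 = 27
C3: 3×12 + 0 = 36
Difference = 36 - 27 = 9
= 9 semitones


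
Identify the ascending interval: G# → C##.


Let's work it out.
Letter names: G → C spans 4 letter names → a 4th
Semitones: G# → C## = 6 half-steps
A 4th of 6 semitones is an augmented 4th
= augmented 4th


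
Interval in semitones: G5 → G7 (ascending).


Let's work it out.
Absolute semitone position = octave×12 + chromatic position
G5: 5×12 + 7 = 67
G7: 7×12 + 7 = 91
Difference = 91 - 67 = 24
= 24 semitones


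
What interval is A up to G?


Letter names: A → G spans 7 letter names → a 7th
Semitones: A → G = 10 half-steps
A 7th of 10 semitones is a minor 7th
= minor 7th


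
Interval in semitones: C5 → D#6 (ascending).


Absolute semitone position = octave×12 + chromatic position
C5: 5×12 + 0 = 60
D#6: 6×12 + 3 = 75
Difference = 75 - 60 = 15
= 15 semitones


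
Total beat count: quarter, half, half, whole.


Solution.
Beat values:
  quarter = 1 beat
  half = 2 beats
  half = 2 beats
  whole = 4 beats
Sum = 1 + 2 + 2 + 4
= 9 beats


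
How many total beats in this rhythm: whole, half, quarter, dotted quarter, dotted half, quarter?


Solution.
Beat values:
  whole = 4 beats
  half = 2 beats
  quarter = 1 beat
  dotted quarter = 1.5 beats
  dotted half = 3 beats
  quarter = 1 beat
Sum = 4 + 2 + 1 + 1.5 + 3 + 1
= 12.5 beats


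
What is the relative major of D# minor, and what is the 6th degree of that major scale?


Let's work it out.
The relative major shares the key signature and is a minor 3rd above the minor tonic
A minor 3rd above D# is F#
→ relative major of D# minor is F# major
F# major scale: F# G# A# B C# D# E#
= F# major; 6th degree = D#


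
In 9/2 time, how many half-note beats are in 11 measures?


Reasoning:
Time signature 9/2: the bottom number 2 means the half note gets one count
The top number 9 means 9 half-note beats per measure
Total = 9 × 11 measures
= 99 half-note beats


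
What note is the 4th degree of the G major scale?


Step by step:
Major scale pattern: W-W-H-W-W-W-H (2-2-1-2-2-2-1 semitones)
Starting from G:
  G + 2 semitones → A
  A + 2 semitones → B
  B + 1 semitone → C
  C + 2 semitones → D
  D + 2 semitones → E
  E + 2 semitones → F#
  F# + 1 semitone → G
Scale: G A B C D E F#
Degree 4 = C


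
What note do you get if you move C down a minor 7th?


Step by step:
minor 7th: 7 letter names, 10 semitones
Letter: C - 6 → D
Pitch: C - 10 semitones, spelled as a D → D
= D


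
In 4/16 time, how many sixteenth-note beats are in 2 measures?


Time signature 4/16: the bottom number 16 means the sixteenth note gets one count
The top number 4 means 4 sixteenth-note beats per measure
Total = 4 × 2 measures
= 8 sixteenth-note beats


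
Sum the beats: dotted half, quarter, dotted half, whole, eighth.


Let's work it out.
Beat values:
  dotted half = 3 beats
  quarter = 1 beat
  dotted half = 3 beats
  whole = 4 beats
  eighth = 0.5 beats
Sum = 3 + 1 + 3 + 4 + 0.5
= 11.5 beats


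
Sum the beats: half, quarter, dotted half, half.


Working:
Beat values:
  half = 2 beats
  quarter = 1 beat
  dotted half = 3 beats
  half = 2 beats
Sum = 2 + 1 + 3 + 2
= 8 beats


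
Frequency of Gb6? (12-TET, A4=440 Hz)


Working:
f = 440 × 2^(n/12) where n = semitones from A4
Gb6: 21 semitones from A4
f = 440 × 2^(21/12)
f = 1479.98 Hz


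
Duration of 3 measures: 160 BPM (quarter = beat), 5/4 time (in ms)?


Quarter-note beat duration = 60000 / 160 ms
Beats per measure (5/4) = 5
One measure = 5 × 60000 / 160 = 300000 / 160 ms
3 measures = 3 × 300000 / 160 = 900000 / 160
= 5625.0 ms


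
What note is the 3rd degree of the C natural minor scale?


Let's work it out.
Natural minor scale pattern: W-H-W-W-H-W-W (2-1-2-2-1-2-2 semitones)
Starting from C:
  C + 2 semitones → D
  D + 1 semitone → Eb
  Eb + 2 semitones → F
  F + 2 semitones → G
  G + 1 semitone → Ab
  Ab + 2 semitones → Bb
  Bb + 2 semitones → C
Scale: C D Eb F G Ab Bb
Degree 3 = Eb


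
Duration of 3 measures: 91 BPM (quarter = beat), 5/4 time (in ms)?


Let's work it out.
Quarter-note beat duration = 60000 / 91 ms
Beats per measure (5/4) = 5
One measure = 5 × 60000 / 91 = 300000 / 91 ms
3 measures = 3 × 300000 / 91 = 900000 / 91
= 9890.1 ms


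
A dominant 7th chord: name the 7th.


Let's work it out.
Dominant 7th chord = root + major 3rd + perfect 5th + minor 7th
Seventh chords stack in thirds, so the letter names are A-C-E-G
Root: A
Major 3rd above A: C#
Perfect 5th above A: E
Minor 7th above A: G
The 7th = G


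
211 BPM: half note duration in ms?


Solution.
One quarter-note beat = 60000 / BPM = 60000 / 211 ms
Half note = 2 × quarter note
Duration = 2 × 60000 / 211 = 120000 / 211
= 568.7 ms


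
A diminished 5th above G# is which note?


Let's work it out.
A 5th spans 5 letter names, so from G we land on D
A diminished 5th = 6 semitones above G#
Spell D at that pitch: D
= D


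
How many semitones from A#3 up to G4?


Absolute semitone position = octave×12 + chromatic position
A#3: 3×12 + 10 = 46
G4: 4×12 + 7 = 55
Difference = 55 - 46 = 9
= 9 semitones


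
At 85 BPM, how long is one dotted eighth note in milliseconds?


One quarter-note beat = 60000 / BPM = 60000 / 85 ms
Dotted eighth note = 3/4 × quarter note
Duration = 3/4 × 60000 / 85 = 45000 / 85
= 529.4 ms


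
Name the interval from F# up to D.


Solution.
Letter names: F → D spans 6 letter names → a 6th
Semitones: F# → D = 8 half-steps
A 6th of 8 semitones is a minor 6th
= minor 6th


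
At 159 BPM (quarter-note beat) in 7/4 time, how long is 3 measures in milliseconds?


Reasoning:
Quarter-note beat duration = 60000 / 159 ms
Beats per measure (7/4) = 7
One measure = 7 × 60000 / 159 = 420000 / 159 ms
3 measures = 3 × 420000 / 159 = 1260000 / 159
= 7924.5 ms


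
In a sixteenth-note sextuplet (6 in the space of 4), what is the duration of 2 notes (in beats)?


Solution.
Sextuplet: 6 notes occupy the space of 4 sixteenth notes
Space = 4 × 1/4 = 1 beat
Each sextuplet note = 1 / 6 = 1/6 beats
2 notes = 2 × 1/6 = 1/3
= 1/3 beats


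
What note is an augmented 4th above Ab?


Solution.
A 4th spans 4 letter names, so from A we land on D
An augmented 4th = 6 semitones above Ab
Spell D at that pitch: D
= D


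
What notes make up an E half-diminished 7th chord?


Half-diminished 7th chord = root + minor 3rd + diminished 5th + minor 7th
Seventh chords stack in thirds, so the letter names are E-G-B-D
Root: E
Minor 3rd above E: G
Diminished 5th above E: Bb
Minor 7th above E: D
Chord = E G Bb D


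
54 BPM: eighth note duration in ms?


Solution.
One quarter-note beat = 60000 / BPM = 60000 / 54 ms
Eighth note = 1/2 × quarter note
Duration = 1/2 × 60000 / 54 = 30000 / 54
= 555.6 ms


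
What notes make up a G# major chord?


Step by step:
Major triad = root + major 3rd (4 semitones) + perfect 5th (7 semitones)
A triad on G# stacks thirds, so the chord tones use letter names G-B-D
Root: G#
Major 3rd above G#: B#
Perfect 5th above G#: D#
Chord = G# B# D#


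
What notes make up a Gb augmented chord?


Augmented triad = root + major 3rd (4 semitones) + augmented 5th (8 semitones)
A triad on Gb stacks thirds, so the chord tones use letter names G-B-D
Root: Gb
Major 3rd above Gb: Bb
Augmented 5th above Gb: D
Chord = Gb Bb D


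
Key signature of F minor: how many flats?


Step by step:
Flat minor keys: A(0), D(1), G(2), C(3), F(4), Bb(5), Eb(6), Ab(7)
F minor has 4 flats
Order of flats: Bb Eb Ab Db Gb Cb Fb → first 4: Bb, Eb, Ab, Db
= 4 flats


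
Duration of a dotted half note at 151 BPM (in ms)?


One quarter-note beat = 60000 / BPM = 60000 / 151 ms
Dotted half note = 3 × quarter note
Duration = 3 × 60000 / 151 = 180000 / 151
= 1192.1 ms


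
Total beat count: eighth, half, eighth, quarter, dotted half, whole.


Beat values:
  eighth = 0.5 beats
  half = 2 beats
  eighth = 0.5 beats
  quarter = 1 beat
  dotted half = 3 beats
  whole = 4 beats
Sum = 0.5 + 2 + 0.5 + 1 + 3 + 4
= 11 beats


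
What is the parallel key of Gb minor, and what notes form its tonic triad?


Step by step:
Parallel keys share the same tonic but differ in mode
Gb minor → parallel is Gb major
Tonic triad of Gb major = Gb Bb Db
= Gb major; triad = Gb Bb Db


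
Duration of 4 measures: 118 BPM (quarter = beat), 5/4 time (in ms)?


Let's work it out.
Quarter-note beat duration = 60000 / 118 ms
Beats per measure (5/4) = 5
One measure = 5 × 60000 / 118 = 300000 / 118 ms
4 measures = 4 × 300000 / 118 = 1200000 / 118
= 10169.5 ms


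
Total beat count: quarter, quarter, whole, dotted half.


Beat values:
  quarter = 1 beat
  quarter = 1 beat
  whole = 4 beats
  dotted half = 3 beats
Sum = 1 + 1 + 4 + 3
= 9 beats


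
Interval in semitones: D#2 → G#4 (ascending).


Step by step:
Absolute semitone position = octave×12 + chromatic position
D#2: 2×12 + 3 = 27
G#4: 4×12 + 8 = 56
Difference = 56 - 27 = 29
= 29 semitones


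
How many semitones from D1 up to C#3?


Working:
Absolute semitone position = octave×12 + chromatic position
D1: 1×12 + 2 = 14
C#3: 3×12 + 1 = 37
Difference = 37 - 14 = 23
= 23 semitones


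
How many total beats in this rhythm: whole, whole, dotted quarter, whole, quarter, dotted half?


Beat values:
  whole = 4 beats
  whole = 4 beats
  dotted quarter = 1.5 beats
  whole = 4 beats
  quarter = 1 beat
  dotted half = 3 beats
Sum = 4 + 4 + 1.5 + 4 + 1 + 3
= 17.5 beats


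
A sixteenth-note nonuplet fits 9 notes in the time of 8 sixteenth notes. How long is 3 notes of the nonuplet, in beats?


Step by step:
Nonuplet: 9 notes occupy the space of 8 sixteenth notes
Space = 8 × 1/4 = 2 beats
Each nonuplet note = 2 / 9 = 2/9 beats
3 notes = 3 × 2/9 = 2/3
= 2/3 beats


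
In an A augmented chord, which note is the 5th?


Augmented triad = root + major 3rd (4 semitones) + augmented 5th (8 semitones)
A triad on A stacks thirds, so the chord tones use letter names A-C-E
Root: A
Major 3rd above A: C#
Augmented 5th above A: E#
The 5th = E#


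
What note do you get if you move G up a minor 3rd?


Solution.
minor 3rd: 3 letter names, 3 semitones
Letter: G + 2 → B
Pitch: G + 3 semitones, spelled as a B → Bb
= Bb


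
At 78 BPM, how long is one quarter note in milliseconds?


One quarter-note beat = 60000 / BPM = 60000 / 78 ms
Duration = 60000 / 78
= 769.2 ms


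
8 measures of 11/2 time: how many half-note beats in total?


Let's work it out.
Time signature 11/2: the bottom number 2 means the half note gets one count
The top number 11 means 11 half-note beats per measure
Total = 11 × 8 measures
= 88 half-note beats


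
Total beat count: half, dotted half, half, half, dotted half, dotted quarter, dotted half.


Let's work it out.
Beat values:
  half = 2 beats
  dotted half = 3 beats
  half = 2 beats
  half = 2 beats
  dotted half = 3 beats
  dotted quarter = 1.5 beats
  dotted half = 3 beats
Sum = 2 + 3 + 2 + 2 + 3 + 1.5 + 3
= 16.5 beats


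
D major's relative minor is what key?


Reasoning:
The relative minor shares the major's key signature and starts on its 6th degree
6th degree = a major 6th above the tonic; a major 6th above D is B
→ relative minor of D major is B minor
= B minor


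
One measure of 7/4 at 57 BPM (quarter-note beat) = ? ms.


Quarter-note beat duration = 60000 / 57 ms
Beats per measure (7/4) = 7
One measure = 7 × 60000 / 57 = 420000 / 57 ms
= 7368.4 ms


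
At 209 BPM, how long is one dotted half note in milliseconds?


One quarter-note beat = 60000 / BPM = 60000 / 209 ms
Dotted half note = 3 × quarter note
Duration = 3 × 60000 / 209 = 180000 / 209
= 861.2 ms


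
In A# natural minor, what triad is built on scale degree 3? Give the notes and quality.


Reasoning:
A# natural minor scale: A# B# C# D# E# F# G#
Diatonic triad on degree 3 stacks scale notes 3, 5, 7: C# E# G#
C#→E# = 4 semitones; C#→G# = 7 semitones → major triad
= C# E# G# (major)


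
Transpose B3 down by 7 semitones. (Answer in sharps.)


Step by step:
B3: chromatic position 11 in octave 3 → absolute = 3×12 + 11 = 47
Transpose down 7: 47 - 7 = 40
40 = 3×12 + 4 → E in octave 3
Result = E3


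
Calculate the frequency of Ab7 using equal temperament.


Reasoning:
f = 440 × 2^(n/12) where n = semitones from A4
Ab7: 35 semitones from A4
f = 440 × 2^(35/12)
f = 3322.44 Hz


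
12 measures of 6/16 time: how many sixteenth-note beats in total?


Reasoning:
Time signature 6/16: the bottom number 16 means the sixteenth note gets one count
The top number 6 means 6 sixteenth-note beats per measure
Total = 6 × 12 measures
= 72 sixteenth-note beats


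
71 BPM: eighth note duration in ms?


One quarter-note beat = 60000 / BPM = 60000 / 71 ms
Eighth note = 1/2 × quarter note
Duration = 1/2 × 60000 / 71 = 30000 / 71
= 422.5 ms


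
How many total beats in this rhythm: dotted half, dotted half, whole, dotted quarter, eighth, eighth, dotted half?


Working:
Beat values:
  dotted half = 3 beats
  dotted half = 3 beats
  whole = 4 beats
  dotted quarter = 1.5 beats
  eighth = 0.5 beats
  eighth = 0.5 beats
  dotted half = 3 beats
Sum = 3 + 3 + 4 + 1.5 + 0.5 + 0.5 + 3
= 15.5 beats


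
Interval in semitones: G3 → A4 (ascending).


Absolute semitone position = octave×12 + chromatic position
G3: 3×12 + 7 = 43
A4: 4×12 + 9 = 57
Difference = 57 - 43 = 14
= 14 semitones


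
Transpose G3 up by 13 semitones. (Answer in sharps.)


G3: chromatic position 7 in octave 3 → absolute = 3×12 + 7 = 43
Transpose up 13: 43 + 13 = 56
56 = 4×12 + 8 → G# in octave 4
Result = G#4


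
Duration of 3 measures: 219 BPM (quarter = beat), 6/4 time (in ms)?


Quarter-note beat duration = 60000 / 219 ms
Beats per measure (6/4) = 6
One measure = 6 × 60000 / 219 = 360000 / 219 ms
3 measures = 3 × 360000 / 219 = 1080000 / 219
= 4931.5 ms


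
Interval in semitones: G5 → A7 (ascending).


Working:
Absolute semitone position = octave×12 + chromatic position
G5: 5×12 + 7 = 67
A7: 7×12 + 9 = 93
Difference = 93 - 67 = 26
= 26 semitones


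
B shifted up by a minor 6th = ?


Working:
minor 6th: 6 letter names, 8 semitones
Letter: B + 5 → G
Pitch: B + 8 semitones, spelled as a G → G
= G


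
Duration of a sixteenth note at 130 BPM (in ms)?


Reasoning:
One quarter-note beat = 60000 / BPM = 60000 / 130 ms
Sixteenth note = 1/4 × quarter note
Duration = 1/4 × 60000 / 130 = 15000 / 130
= 115.4 ms


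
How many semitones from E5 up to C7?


Absolute semitone position = octave×12 + chromatic position
E5: 5×12 + 4 = 64
C7: 7×12 + 0 = 84
Difference = 84 - 64 = 20
= 20 semitones


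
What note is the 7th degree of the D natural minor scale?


Natural minor scale pattern: W-H-W-W-H-W-W (2-1-2-2-1-2-2 semitones)
Starting from D:
  D + 2 semitones → E
  E + 1 semitone → F
  F + 2 semitones → G
  G + 2 semitones → A
  A + 1 semitone → Bb
  Bb + 2 semitones → C
  C + 2 semitones → D
Scale: D E F G A Bb C
Degree 7 = C


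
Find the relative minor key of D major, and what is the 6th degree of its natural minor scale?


Working:
The relative minor shares the major's key signature and starts on its 6th degree
6th degree = a major 6th above the tonic; a major 6th above D is B
→ relative minor of D major is B minor
B natural minor scale: B C# D E F# G A
= B minor; 6th degree = G


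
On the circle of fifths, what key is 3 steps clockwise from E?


Each clockwise step on the circle of fifths moves up a perfect 5th
From E: E → B → F#/Gb → Db
= Db


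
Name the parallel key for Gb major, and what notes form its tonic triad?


Working:
Parallel keys share the same tonic but differ in mode
Gb major → parallel is Gb minor
Tonic triad of Gb minor = Gb Bbb Db
= Gb minor; triad = Gb Bbb Db


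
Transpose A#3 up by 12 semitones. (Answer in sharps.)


Let's work it out.
A#3: chromatic position 10 in octave 3 → absolute = 3×12 + 10 = 46
Transpose up 12: 46 + 12 = 58
58 = 4×12 + 10 → A# in octave 4
Result = A#4


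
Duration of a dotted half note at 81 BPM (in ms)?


One quarter-note beat = 60000 / BPM = 60000 / 81 ms
Dotted half note = 3 × quarter note
Duration = 3 × 60000 / 81 = 180000 / 81
= 2222.2 ms


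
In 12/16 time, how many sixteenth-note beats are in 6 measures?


Time signature 12/16: the bottom number 16 means the sixteenth note gets one count
The top number 12 means 12 sixteenth-note beats per measure
Total = 12 × 6 measures
= 72 sixteenth-note beats


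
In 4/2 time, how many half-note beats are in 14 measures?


Time signature 4/2: the bottom number 2 means the half note gets one count
The top number 4 means 4 half-note beats per measure
Total = 4 × 14 measures
= 56 half-note beats


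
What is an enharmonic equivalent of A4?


Working:
Enharmonic notes sound the same pitch but are spelled with different letter names
A and G## name the same pitch class
= G##4


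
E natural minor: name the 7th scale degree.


Solution.
Natural minor scale pattern: W-H-W-W-H-W-W (2-1-2-2-1-2-2 semitones)
Starting from E:
  E + 2 semitones → F#
  F# + 1 semitone → G
  G + 2 semitones → A
  A + 2 semitones → B
  B + 1 semitone → C
  C + 2 semitones → D
  D + 2 semitones → E
Scale: E F# G A B C D
Degree 7 = D


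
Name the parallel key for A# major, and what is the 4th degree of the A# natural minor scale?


Working:
Parallel keys share the same tonic but differ in mode
A# major → parallel is A# minor
A# natural minor scale: A# B# C# D# E# F# G#
= A# minor; 4th degree = D#


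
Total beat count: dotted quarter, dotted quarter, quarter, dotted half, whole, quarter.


Solution.
Beat values:
  dotted quarter = 1.5 beats
  dotted quarter = 1.5 beats
  quarter = 1 beat
  dotted half = 3 beats
  whole = 4 beats
  quarter = 1 beat
Sum = 1.5 + 1.5 + 1 + 3 + 4 + 1
= 12 beats


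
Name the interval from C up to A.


Solution.
Letter names: C → A spans 6 letter names → a 6th
Semitones: C → A = 9 half-steps
A 6th of 9 semitones is a major 6th
= major 6th


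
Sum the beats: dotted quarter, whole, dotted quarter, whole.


Solution.
Beat values:
  dotted quarter = 1.5 beats
  whole = 4 beats
  dotted quarter = 1.5 beats
  whole = 4 beats
Sum = 1.5 + 4 + 1.5 + 4
= 11 beats


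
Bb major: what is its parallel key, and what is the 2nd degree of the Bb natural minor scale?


Step by step:
Parallel keys share the same tonic but differ in mode
Bb major → parallel is Bb minor
Bb natural minor scale: Bb C Db Eb F Gb Ab
= Bb minor; 2nd degree = C


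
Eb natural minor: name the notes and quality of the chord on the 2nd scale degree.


Eb natural minor scale: Eb F Gb Ab Bb Cb Db
Diatonic triad on degree 2 stacks scale notes 2, 4, 6: F Ab Cb
F→Ab = 3 semitones; F→Cb = 6 semitones → diminished triad
= F Ab Cb (diminished)


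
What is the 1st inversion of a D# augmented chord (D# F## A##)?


Working:
Root position: D# F## A##
1st inversion: move root up an octave
Bass note: F##
Notes (bottom to top) = F## A## D#


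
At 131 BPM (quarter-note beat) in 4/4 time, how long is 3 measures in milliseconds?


Working:
Quarter-note beat duration = 60000 / 131 ms
Beats per measure (4/4) = 4
One measure = 4 × 60000 / 131 = 240000 / 131 ms
3 measures = 3 × 240000 / 131 = 720000 / 131
= 5496.2 ms


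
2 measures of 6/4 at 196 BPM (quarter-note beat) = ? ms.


Quarter-note beat duration = 60000 / 196 ms
Beats per measure (6/4) = 6
One measure = 6 × 60000 / 196 = 360000 / 196 ms
2 measures = 2 × 360000 / 196 = 720000 / 196
= 3673.5 ms
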